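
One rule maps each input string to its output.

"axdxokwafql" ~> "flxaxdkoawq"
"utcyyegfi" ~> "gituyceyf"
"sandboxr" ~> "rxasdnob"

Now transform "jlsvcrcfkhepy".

In each case the input is transformed by: swap each adjacent pair of characters (1↔2, 3↔4, ...), then move the last 2 characters to the front (rotate right by 2).
"jlsvcrcfkhepy" → "ljvsrcfchkpey" → "eyljvsrcfchkp".

eyljvsrcfchkp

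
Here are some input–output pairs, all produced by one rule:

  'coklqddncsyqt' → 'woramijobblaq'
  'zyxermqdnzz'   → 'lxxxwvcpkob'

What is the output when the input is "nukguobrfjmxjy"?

vhwlsiesmzpdhk

The pattern: shift every letter 2 places backward in the alphabet (wrapping around), then move the last 3 characters to the front (rotate right by 3).
Working it through for "nukguobrfjmxjy": intermediate "lsiesmzpdhkvhw", final "vhwlsiesmzpdhk".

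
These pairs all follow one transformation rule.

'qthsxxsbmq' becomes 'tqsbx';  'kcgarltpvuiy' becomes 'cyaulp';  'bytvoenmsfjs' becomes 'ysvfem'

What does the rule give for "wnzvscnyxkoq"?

nqvkcy

Rule — keep every other character starting from the second (positions 2nd, 4th, 6th, ...), then take characters alternately from the front and the back (1st, last, 2nd, 2nd-last, ...).
For "wnzvscnyxkoq" the result is "nqvkcy".
(Check on "kcgarltpvuiy": → "calpuy" → "cyaulp" ✓)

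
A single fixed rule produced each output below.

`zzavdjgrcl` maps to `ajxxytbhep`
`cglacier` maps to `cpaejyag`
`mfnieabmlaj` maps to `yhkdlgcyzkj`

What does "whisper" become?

The pattern: shift every letter 2 places backward in the alphabet (wrapping around), then move the last 2 characters to the front (rotate right by 2).
"whisper" → "cpufgqn".

cpufgqn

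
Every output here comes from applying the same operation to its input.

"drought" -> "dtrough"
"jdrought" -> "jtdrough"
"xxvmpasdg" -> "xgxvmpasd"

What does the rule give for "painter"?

prainte

Rule — swap the first and last characters, then move the last character to the front.
"painter" → "raintep" → "prainte".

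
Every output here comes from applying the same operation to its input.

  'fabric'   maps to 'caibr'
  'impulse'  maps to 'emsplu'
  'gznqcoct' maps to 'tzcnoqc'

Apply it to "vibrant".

The pattern: take characters alternately from the front and the back (1st, last, 2nd, 2nd-last, ...), then delete the first character.
Applying both steps to "vibrant": "vtinbar", then "tinbar".

tinbar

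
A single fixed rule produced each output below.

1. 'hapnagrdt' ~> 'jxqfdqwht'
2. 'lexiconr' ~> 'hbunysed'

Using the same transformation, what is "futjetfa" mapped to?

The rule is to move the last character to the front, then shift every letter 10 places backward in the alphabet (wrapping around).
"futjetfa" → "afutjetf" → "qvkjzujv".

qvkjzujv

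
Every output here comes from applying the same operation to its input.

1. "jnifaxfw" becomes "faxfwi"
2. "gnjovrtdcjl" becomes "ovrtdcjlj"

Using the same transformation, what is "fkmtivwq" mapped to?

The transformation: delete the first 2 characters, then move the first character to the end.
So "fkmtivwq" becomes "tivwqm".

tivwqm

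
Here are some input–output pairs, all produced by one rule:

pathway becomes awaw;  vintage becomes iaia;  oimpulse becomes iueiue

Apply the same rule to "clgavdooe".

The pattern: keep one character in every 3, starting at position 2 (positions 2nd, 5th, 8th, ...), then write the whole string twice.
Applying both steps to "clgavdooe": "lvo", then "lvolvo".
(Check on "vintage": → "ia" → "iaia" ✓)

lvolvo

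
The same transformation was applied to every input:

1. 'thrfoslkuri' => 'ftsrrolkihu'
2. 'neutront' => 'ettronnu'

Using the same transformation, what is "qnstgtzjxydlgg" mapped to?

The pattern: sort the characters into reverse alphabetical order, then swap the first and last characters.
Applying both steps to "qnstgtzjxydlgg": "zyxttsqnljgggd", then "dyxttsqnljgggz".
(Check on "neutront": → "uttronne" → "ettronnu" ✓)

dyxttsqnljgggz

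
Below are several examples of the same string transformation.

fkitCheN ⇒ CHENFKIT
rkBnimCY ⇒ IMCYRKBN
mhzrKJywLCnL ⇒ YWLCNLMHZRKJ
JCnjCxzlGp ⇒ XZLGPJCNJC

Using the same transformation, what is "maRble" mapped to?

The transformation: swap the front and back halves of the string, then convert every letter to uppercase.
On "maRble": the first step gives "blemaR", and the second then gives "BLEMAR".
(Check on "fkitCheN": → "CheNfkit" → "CHENFKIT" ✓)

BLEMAR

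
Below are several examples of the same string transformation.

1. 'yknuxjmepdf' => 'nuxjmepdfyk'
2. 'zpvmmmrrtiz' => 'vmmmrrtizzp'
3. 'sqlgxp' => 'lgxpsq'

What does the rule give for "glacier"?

aciergl

Rule — move the first 2 characters to the end (rotate left by 2).
Doing the same to "glacier": "aciergl".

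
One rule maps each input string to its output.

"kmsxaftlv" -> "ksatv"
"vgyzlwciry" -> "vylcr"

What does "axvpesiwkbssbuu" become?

In each case the input is transformed by: keep every other character starting from the first (positions 1st, 3rd, 5th, ...).
Applying that to "axvpesiwkbssbuu" gives "aveiksbu".

aveiksbu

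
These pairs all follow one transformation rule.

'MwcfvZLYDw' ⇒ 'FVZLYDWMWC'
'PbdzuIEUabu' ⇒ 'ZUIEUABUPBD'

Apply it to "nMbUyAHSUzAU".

UYAHSUZAUNMB

The rule is to move the first 3 characters to the end (rotate left by 3), then convert every letter to uppercase.
Applying both steps to "nMbUyAHSUzAU": "UyAHSUzAUnMb", then "UYAHSUZAUNMB".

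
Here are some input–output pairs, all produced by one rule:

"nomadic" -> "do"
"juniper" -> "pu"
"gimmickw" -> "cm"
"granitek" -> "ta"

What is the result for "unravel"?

Looking at the pairs, the operation is to reverse the string, then keep one character in every 3, starting at position 3 (positions 3rd, 6th, 9th, ...).
Starting from "unravel": after the first operation, "levarnu"; after the second, "vn".

vn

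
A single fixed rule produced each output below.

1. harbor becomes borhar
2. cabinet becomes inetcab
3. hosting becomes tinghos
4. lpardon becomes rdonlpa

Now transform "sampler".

plersam

What's happening: move the first 3 characters to the end (rotate left by 3).
For "sampler" the result is "plersam".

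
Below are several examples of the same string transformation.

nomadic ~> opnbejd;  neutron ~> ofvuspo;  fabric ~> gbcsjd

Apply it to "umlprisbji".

vnmqsjtckj

The rule is to shift every letter 1 place forward in the alphabet (wrapping around).
"umlprisbji" → "vnmqsjtckj".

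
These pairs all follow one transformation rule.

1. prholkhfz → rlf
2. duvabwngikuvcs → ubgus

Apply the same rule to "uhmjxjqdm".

hxd

The pattern: keep one character in every 3, starting at position 2 (positions 2nd, 5th, 8th, ...).
For "uhmjxjqdm" the result is "hxd".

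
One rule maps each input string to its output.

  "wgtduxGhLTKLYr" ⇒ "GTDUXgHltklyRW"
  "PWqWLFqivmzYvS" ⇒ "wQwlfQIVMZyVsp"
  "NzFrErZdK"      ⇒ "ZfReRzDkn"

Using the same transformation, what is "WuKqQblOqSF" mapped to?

The pattern: move the first character to the end, then flip the case of every letter.
"WuKqQblOqSF" → "uKqQblOqSFW" → "UkQqBLoQsfw".
(Check on "wgtduxGhLTKLYr": → "gtduxGhLTKLYrw" → "GTDUXgHltklyRW" ✓)

UkQqBLoQsfw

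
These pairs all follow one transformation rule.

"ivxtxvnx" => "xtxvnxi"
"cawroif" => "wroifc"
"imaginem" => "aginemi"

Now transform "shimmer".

Looking at the pairs, the operation is to move the first 2 characters to the end (rotate left by 2), then delete the last character.
For "shimmer" the result is "immers".

immers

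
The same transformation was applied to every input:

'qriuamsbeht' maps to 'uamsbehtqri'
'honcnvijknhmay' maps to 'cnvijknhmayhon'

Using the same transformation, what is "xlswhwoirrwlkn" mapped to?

whwoirrwlknxls

Each output is the input with this applied: move the first 3 characters to the end (rotate left by 3).
For "xlswhwoirrwlkn" the result is "whwoirrwlknxls".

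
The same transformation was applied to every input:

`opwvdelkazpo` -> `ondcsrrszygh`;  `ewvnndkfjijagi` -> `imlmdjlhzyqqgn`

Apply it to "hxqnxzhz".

In each case the input is transformed by: swap the front and back halves of the string, then shift every letter 3 places forward in the alphabet (wrapping around).
Working it through for "hxqnxzhz": intermediate "xzhzhxqn", final "ackckatq".

ackckatq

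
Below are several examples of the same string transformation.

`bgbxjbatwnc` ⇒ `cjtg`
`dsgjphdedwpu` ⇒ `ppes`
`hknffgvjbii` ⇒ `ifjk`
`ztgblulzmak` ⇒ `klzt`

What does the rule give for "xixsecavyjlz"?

The transformation: keep one character in every 3, starting at position 2 (positions 2nd, 5th, 8th, ...), then swap the first and last characters.
"xixsecavyjlz" → "ievl" → "levi".

levi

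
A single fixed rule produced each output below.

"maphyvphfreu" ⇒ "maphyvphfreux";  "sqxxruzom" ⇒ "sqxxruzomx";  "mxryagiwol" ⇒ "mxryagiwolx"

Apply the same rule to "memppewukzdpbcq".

What's happening: append "x".
So "memppewukzdpbcq" becomes "memppewukzdpbcqx".

memppewukzdpbcqx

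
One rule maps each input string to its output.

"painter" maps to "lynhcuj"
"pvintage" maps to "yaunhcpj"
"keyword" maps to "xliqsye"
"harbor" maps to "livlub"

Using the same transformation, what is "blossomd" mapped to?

xgimmifv

What's happening: shift every letter 6 places backward in the alphabet (wrapping around), then reverse the string.
Starting from "blossomd": after the first operation, "vfimmigx"; after the second, "xgimmifv".
(Check on "painter": → "juchnyl" → "lynhcuj" ✓)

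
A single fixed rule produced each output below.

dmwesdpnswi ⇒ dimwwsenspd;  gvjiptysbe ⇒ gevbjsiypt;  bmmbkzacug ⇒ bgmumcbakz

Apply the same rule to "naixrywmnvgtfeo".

noaeifxtrgyvwnm

The transformation: take characters alternately from the front and the back (1st, last, 2nd, 2nd-last, ...).
Doing the same to "naixrywmnvgtfeo": "noaeifxtrgyvwnm".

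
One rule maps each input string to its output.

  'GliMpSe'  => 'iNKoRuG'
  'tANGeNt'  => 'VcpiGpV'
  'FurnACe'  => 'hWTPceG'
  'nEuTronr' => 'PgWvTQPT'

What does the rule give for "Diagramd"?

fKCITCOF

The transformation: flip the case of every letter, then shift every letter 2 places forward in the alphabet (wrapping around).
On "Diagramd": the first step gives "dIAGRAMD", and the second then gives "fKCITCOF".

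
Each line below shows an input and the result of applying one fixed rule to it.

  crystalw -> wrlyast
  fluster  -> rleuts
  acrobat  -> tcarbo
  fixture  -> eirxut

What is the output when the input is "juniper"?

ruenpi

Looking at the pairs, the operation is to take characters alternately from the front and the back (1st, last, 2nd, 2nd-last, ...), then delete the first character.
On "juniper": the first step gives "jruenpi", and the second then gives "ruenpi".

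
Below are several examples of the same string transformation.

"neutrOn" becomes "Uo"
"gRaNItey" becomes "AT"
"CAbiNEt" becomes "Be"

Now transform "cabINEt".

Be

The rule is to flip the case of every letter, then keep one character in every 3, starting at position 3 (positions 3rd, 6th, 9th, ...).
On "cabINEt": the first step gives "CABineT", and the second then gives "Be".
(Check on "gRaNItey": → "GrAniTEY" → "AT" ✓)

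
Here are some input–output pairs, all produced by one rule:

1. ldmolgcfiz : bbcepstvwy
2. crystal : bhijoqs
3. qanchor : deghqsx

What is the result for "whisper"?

fhimuxy

The pattern: shift every letter 10 places backward in the alphabet (wrapping around), then sort the characters into alphabetical order.
For "whisper" the result is "fhimuxy".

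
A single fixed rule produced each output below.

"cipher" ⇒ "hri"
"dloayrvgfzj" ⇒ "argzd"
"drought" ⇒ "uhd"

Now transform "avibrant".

batv

What's happening: move the first 2 characters to the end (rotate left by 2), then keep every other character starting from the second (positions 2nd, 4th, 6th, ...).
For "avibrant", step one produces "ibrantav"; step two turns that into "batv".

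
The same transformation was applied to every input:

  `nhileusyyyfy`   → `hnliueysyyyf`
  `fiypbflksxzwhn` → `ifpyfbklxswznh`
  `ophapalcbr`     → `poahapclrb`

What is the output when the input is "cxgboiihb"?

Rule — swap each adjacent pair of characters (1↔2, 3↔4, ...).
Doing the same to "cxgboiihb": "xcbgiohib".

xcbgiohib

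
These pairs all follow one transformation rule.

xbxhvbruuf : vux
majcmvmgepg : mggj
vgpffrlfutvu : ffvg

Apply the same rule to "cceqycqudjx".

The pattern: move the first 3 characters to the end (rotate left by 3), then keep one character in every 3, starting at position 2 (positions 2nd, 5th, 8th, ...).
Applying that to "cceqycqudjx" gives "yuxe".

yuxe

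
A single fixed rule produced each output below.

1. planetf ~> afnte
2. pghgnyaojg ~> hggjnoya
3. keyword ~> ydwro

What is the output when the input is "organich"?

Rule — delete the first 2 characters, then take characters alternately from the front and the back (1st, last, 2nd, 2nd-last, ...).
For "organich", step one produces "ganich"; step two turns that into "ghacni".

ghacni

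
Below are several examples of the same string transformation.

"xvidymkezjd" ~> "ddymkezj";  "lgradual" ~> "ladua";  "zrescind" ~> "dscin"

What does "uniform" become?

Each output is the input with this applied: delete the first 3 characters, then move the last character to the front.
"uniform" → "form" → "mfor".

mfor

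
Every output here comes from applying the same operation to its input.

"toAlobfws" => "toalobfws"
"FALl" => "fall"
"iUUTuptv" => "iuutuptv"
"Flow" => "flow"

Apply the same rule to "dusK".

dusk

Looking at the pairs, the operation is to convert every letter to lowercase.
On "dusK" that produces "dusk".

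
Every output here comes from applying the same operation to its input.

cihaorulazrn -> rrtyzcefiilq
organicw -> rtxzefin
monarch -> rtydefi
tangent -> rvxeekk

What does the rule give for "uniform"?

wzdefil

What's happening: sort the characters into alphabetical order, then shift every letter 9 places backward in the alphabet (wrapping around).
Applying both steps to "uniform": "fimnoru", then "wzdefil".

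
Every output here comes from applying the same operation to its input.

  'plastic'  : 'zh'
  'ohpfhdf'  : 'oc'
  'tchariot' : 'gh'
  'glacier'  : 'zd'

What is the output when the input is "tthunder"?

The pattern: keep one character in every 3, starting at position 3 (positions 3rd, 6th, 9th, ...), then shift every letter 1 place backward in the alphabet (wrapping around).
On "tthunder": the first step gives "hd", and the second then gives "gc".

gc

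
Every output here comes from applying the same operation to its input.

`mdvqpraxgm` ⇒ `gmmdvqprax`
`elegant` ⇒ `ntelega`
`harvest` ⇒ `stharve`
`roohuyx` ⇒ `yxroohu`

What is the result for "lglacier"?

erlglaci

The rule is to move the last 2 characters to the front (rotate right by 2).
Doing the same to "lglacier": "erlglaci".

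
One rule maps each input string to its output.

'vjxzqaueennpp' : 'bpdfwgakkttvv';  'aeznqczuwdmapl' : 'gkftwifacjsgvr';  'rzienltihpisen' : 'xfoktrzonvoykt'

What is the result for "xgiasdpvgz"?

dmogyjvbmf

The transformation: shift every letter 6 places forward in the alphabet (wrapping around).
Applying that to "xgiasdpvgz" gives "dmogyjvbmf".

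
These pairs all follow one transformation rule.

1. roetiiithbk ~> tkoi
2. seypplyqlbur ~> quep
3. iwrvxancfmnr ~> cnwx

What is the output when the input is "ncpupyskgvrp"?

The transformation: keep one character in every 3, starting at position 2 (positions 2nd, 5th, 8th, ...), then swap the front and back halves of the string.
Applying that to "ncpupyskgvrp" gives "krcp".
(Check on "seypplyqlbur": → "epqu" → "quep" ✓)

krcp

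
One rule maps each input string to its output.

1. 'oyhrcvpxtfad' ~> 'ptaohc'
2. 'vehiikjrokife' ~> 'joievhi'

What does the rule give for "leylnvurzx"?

Each output is the input with this applied: keep every other character starting from the first (positions 1st, 3rd, 5th, ...), then move the first 3 characters to the end (rotate left by 3).
Applying both steps to "leylnvurzx": "lynuz", then "uzlyn".
(Check on "vehiikjrokife": → "vhijoie" → "joievhi" ✓)

uzlyn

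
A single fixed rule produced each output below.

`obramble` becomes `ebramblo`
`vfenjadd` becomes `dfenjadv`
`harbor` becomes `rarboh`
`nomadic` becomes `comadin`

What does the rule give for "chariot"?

tharioc

The rule is to swap the first and last characters.
Applying that to "chariot" gives "tharioc".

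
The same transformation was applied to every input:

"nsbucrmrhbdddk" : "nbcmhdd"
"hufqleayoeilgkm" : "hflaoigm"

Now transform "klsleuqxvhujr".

kseqvur

In each case the input is transformed by: keep every other character starting from the first (positions 1st, 3rd, 5th, ...).
Doing the same to "klsleuqxvhujr": "kseqvur".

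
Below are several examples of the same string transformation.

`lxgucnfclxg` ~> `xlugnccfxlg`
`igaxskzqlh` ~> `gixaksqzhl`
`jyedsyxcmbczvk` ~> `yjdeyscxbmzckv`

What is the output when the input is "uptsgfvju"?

pustfgjvu

The rule is to swap each adjacent pair of characters (1↔2, 3↔4, ...).
So "uptsgfvju" becomes "pustfgjvu".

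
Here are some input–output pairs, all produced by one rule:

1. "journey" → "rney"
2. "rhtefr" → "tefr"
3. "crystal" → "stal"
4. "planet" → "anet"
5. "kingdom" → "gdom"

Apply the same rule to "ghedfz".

edfz

What's happening: keep only the last 4 characters.
For "ghedfz" the result is "edfz".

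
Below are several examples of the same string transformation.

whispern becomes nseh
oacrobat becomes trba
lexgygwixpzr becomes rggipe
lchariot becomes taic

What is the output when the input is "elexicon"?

Each output is the input with this applied: keep every other character starting from the second (positions 2nd, 4th, 6th, ...), then swap the first and last characters.
Starting from "elexicon": after the first operation, "lxcn"; after the second, "nxcl".

nxcl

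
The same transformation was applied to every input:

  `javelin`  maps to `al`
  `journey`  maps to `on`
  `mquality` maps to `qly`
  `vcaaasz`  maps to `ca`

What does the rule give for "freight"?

Each output is the input with this applied: keep one character in every 3, starting at position 2 (positions 2nd, 5th, 8th, ...).
So "freight" becomes "rg".

rg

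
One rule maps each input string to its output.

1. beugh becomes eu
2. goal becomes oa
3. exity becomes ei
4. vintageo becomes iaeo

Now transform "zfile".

Each output is the input with this applied: keep only the vowels.
So "zfile" becomes "ie".

ie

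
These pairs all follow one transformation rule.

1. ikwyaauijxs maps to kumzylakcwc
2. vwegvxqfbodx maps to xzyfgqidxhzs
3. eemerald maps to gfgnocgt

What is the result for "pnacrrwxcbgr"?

What's happening: take characters alternately from the front and the back (1st, last, 2nd, 2nd-last, ...), then shift every letter 2 places forward in the alphabet (wrapping around).
Starting from "pnacrrwxcbgr": after the first operation, "prngabccrxrw"; after the second, "rtpicdeetzty".

rtpicdeetzty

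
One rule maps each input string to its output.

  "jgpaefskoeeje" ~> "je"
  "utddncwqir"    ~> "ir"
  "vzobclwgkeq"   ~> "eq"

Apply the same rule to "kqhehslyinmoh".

oh

Looking at the pairs, the operation is to keep only the last 2 characters.
Applying that to "kqhehslyinmoh" gives "oh".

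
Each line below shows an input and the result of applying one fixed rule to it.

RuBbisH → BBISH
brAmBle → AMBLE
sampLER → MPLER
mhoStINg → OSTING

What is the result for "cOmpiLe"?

MPILE

In each case the input is transformed by: delete the first 2 characters, then convert every letter to uppercase.
"cOmpiLe" → "MPILE".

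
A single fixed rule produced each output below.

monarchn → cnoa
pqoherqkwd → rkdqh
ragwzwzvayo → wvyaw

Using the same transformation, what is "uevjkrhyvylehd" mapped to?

What's happening: keep every other character starting from the second (positions 2nd, 4th, 6th, ...), then move the first 2 characters to the end (rotate left by 2).
On "uevjkrhyvylehd": the first step gives "ejryyed", and the second then gives "ryyedej".

ryyedej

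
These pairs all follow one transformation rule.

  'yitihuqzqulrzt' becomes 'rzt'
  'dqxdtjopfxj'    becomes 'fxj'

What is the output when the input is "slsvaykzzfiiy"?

iiy

The pattern: keep only the last 3 characters.
Applying that to "slsvaykzzfiiy" gives "iiy".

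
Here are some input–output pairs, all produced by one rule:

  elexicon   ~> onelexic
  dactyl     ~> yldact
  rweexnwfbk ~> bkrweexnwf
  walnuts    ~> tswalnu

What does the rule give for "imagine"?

The pattern: move the last 2 characters to the front (rotate right by 2).
So "imagine" becomes "neimagi".

neimagi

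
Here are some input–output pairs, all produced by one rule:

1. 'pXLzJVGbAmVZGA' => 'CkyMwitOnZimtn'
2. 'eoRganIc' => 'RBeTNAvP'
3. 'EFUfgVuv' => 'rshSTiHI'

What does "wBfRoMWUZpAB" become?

JoSeBzjhmCno

What's happening: flip the case of every letter, then shift every letter 13 places forward in the alphabet (wrapping around) — i.e. ROT13.
Working it through for "wBfRoMWUZpAB": intermediate "WbFrOmwuzPab", final "JoSeBzjhmCno".
(Check on "pXLzJVGbAmVZGA": → "PxlZjvgBaMvzga" → "CkyMwitOnZimtn" ✓)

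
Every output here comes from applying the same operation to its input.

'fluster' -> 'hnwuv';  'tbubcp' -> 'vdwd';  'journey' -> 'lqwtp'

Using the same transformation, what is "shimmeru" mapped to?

The transformation: delete the last 2 characters, then shift every letter 2 places forward in the alphabet (wrapping around).
Applying both steps to "shimmeru": "shimme", then "ujkoog".
(Check on "tbubcp": → "tbub" → "vdwd" ✓)

ujkoog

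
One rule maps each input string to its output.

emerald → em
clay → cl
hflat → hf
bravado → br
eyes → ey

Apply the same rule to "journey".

jo

Looking at the pairs, the operation is to keep only the first 2 characters.
Doing the same to "journey": "jo".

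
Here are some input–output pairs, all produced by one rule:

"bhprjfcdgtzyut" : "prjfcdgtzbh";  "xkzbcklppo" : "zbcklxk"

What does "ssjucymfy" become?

Rule — delete the last 3 characters, then move the first 2 characters to the end (rotate left by 2).
"ssjucymfy" → "ssjucy" → "jucyss".

jucyss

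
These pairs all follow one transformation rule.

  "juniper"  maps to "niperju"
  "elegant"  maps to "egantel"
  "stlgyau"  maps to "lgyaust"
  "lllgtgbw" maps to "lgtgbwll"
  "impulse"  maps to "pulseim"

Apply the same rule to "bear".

The pattern: move the first 2 characters to the end (rotate left by 2).
Doing the same to "bear": "arbe".

arbe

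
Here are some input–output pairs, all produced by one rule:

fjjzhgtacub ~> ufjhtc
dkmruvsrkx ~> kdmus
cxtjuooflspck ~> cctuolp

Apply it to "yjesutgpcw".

cyeug

Looking at the pairs, the operation is to move the last 2 characters to the front (rotate right by 2), then keep every other character starting from the first (positions 1st, 3rd, 5th, ...).
Applying both steps to "yjesutgpcw": "cwyjesutgp", then "cyeug".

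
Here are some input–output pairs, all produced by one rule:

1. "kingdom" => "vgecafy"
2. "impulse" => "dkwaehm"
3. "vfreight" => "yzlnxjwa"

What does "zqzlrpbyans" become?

sfkrirdjhtq

Each output is the input with this applied: shift every letter 8 places backward in the alphabet (wrapping around), then move the last 3 characters to the front (rotate right by 3).
"zqzlrpbyans" → "rirdjhtqsfk" → "sfkrirdjhtq".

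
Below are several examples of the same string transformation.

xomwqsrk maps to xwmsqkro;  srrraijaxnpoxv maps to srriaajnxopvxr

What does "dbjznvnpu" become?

dzjvnpnub

Looking at the pairs, the operation is to swap each adjacent pair of characters (1↔2, 3↔4, ...), then move the first character to the end.
Applying both steps to "dbjznvnpu": "bdzjvnpnu", then "dzjvnpnub".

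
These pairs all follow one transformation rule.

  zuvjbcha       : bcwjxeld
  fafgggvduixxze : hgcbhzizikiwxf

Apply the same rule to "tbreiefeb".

vddgthggk

What's happening: take characters alternately from the front and the back (1st, last, 2nd, 2nd-last, ...), then shift every letter 2 places forward in the alphabet (wrapping around).
For "tbreiefeb", step one produces "tbberfeei"; step two turns that into "vddgthggk".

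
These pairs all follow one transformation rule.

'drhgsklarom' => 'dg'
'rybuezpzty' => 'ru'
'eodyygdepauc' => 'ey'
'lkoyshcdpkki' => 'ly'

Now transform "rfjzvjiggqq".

rz

Looking at the pairs, the operation is to keep one character in every 3, starting at position 1 (positions 1st, 4th, 7th, ...), then delete the last 2 characters.
On "rfjzvjiggqq": the first step gives "rziq", and the second then gives "rz".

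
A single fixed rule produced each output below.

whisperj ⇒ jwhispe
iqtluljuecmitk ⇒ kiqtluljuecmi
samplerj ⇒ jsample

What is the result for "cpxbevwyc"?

Looking at the pairs, the operation is to move the last character to the front, then delete the last character.
For "cpxbevwyc", step one produces "ccpxbevwy"; step two turns that into "ccpxbevw".

ccpxbevw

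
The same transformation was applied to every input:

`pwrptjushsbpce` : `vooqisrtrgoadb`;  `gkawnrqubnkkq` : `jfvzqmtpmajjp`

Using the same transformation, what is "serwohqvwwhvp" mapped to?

What's happening: shift every letter 1 place backward in the alphabet (wrapping around), then swap each adjacent pair of characters (1↔2, 3↔4, ...).
"serwohqvwwhvp" → "drvqgnupvvugo".
(Check on "gkawnrqubnkkq": → "fjzvmqptamjjp" → "jfvzqmtpmajjp" ✓)

drvqgnupvvugo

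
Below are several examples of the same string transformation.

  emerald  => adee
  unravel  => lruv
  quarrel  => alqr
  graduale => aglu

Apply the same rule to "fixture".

Looking at the pairs, the operation is to keep every other character starting from the first (positions 1st, 3rd, 5th, ...), then sort the characters into alphabetical order.
Working it through for "fixture": intermediate "fxue", final "efux".

efux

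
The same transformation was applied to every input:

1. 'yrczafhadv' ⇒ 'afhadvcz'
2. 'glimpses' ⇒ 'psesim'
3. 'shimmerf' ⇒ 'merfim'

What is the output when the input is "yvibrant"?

In each case the input is transformed by: delete the first 2 characters, then move the first 2 characters to the end (rotate left by 2).
Starting from "yvibrant": after the first operation, "ibrant"; after the second, "rantib".

rantib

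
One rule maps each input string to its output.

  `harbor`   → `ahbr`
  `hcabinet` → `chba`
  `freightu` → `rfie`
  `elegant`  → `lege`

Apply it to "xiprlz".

The transformation: swap each adjacent pair of characters (1↔2, 3↔4, ...), then keep only the first 4 characters.
Applying both steps to "xiprlz": "ixrpzl", then "ixrp".

ixrp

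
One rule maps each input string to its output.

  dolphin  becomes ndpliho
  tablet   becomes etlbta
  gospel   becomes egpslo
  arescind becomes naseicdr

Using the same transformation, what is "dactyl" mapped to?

In each case the input is transformed by: swap each adjacent pair of characters (1↔2, 3↔4, ...), then swap the first and last characters.
On "dactyl" that produces "ydtcla".

ydtcla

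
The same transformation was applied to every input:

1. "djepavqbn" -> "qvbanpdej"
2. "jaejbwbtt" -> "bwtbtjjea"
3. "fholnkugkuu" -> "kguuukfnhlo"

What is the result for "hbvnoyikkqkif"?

What's happening: move the last 3 characters to the front (rotate right by 3), then take characters alternately from the front and the back (1st, last, 2nd, 2nd-last, ...).
Applying both steps to "hbvnoyikkqkif": "kifhbvnoyikkq", then "kqikfkhibyvon".

kqikfkhibyvon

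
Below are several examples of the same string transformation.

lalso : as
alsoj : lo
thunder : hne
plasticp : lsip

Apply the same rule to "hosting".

otn

The rule is to keep every other character starting from the second (positions 2nd, 4th, 6th, ...).
For "hosting" the result is "otn".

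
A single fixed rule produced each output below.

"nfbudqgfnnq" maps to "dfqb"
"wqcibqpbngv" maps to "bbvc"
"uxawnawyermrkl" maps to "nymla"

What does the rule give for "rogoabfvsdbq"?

The pattern: move the first 3 characters to the end (rotate left by 3), then keep one character in every 3, starting at position 2 (positions 2nd, 5th, 8th, ...).
"rogoabfvsdbq" → "oabfvsdbqrog" → "avbo".

avbo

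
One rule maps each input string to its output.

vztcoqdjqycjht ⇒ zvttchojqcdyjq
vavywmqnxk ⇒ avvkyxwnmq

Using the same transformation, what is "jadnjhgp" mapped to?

ajdpngjh

Rule — move the first character to the end, then take characters alternately from the front and the back (1st, last, 2nd, 2nd-last, ...).
"jadnjhgp" → "adnjhgpj" → "ajdpngjh".
(Check on "vztcoqdjqycjht": → "ztcoqdjqycjhtv" → "zvttchojqcdyjq" ✓)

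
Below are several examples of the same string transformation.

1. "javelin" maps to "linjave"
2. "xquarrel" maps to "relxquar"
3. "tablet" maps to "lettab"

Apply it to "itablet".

Rule — move the last 3 characters to the front (rotate right by 3).
So "itablet" becomes "letitab".

letitab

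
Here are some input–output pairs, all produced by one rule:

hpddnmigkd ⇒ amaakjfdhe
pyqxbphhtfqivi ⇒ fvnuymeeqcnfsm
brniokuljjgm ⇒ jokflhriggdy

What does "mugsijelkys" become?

prdpfgbihvj

Rule — swap the first and last characters, then shift every letter 3 places backward in the alphabet (wrapping around).
So "mugsijelkys" becomes "prdpfgbihvj".
(Check on "pyqxbphhtfqivi": → "iyqxbphhtfqivp" → "fvnuymeeqcnfsm" ✓)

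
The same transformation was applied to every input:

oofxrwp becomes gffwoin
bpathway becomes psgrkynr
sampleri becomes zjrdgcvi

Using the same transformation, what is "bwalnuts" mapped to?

jsnrcelk

Each output is the input with this applied: shift every letter 9 places backward in the alphabet (wrapping around), then move the last character to the front.
For "bwalnuts", step one produces "snrcelkj"; step two turns that into "jsnrcelk".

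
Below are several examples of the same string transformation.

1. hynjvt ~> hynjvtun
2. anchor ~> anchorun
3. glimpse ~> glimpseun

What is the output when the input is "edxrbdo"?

edxrbdoun

The transformation: append "un".
So "edxrbdo" becomes "edxrbdoun".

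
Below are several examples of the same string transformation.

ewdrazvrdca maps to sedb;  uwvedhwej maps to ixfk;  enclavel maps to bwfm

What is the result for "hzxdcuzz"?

dvaa

Each output is the input with this applied: shift every letter 1 place forward in the alphabet (wrapping around), then keep only the last 4 characters.
Working it through for "hzxdcuzz": intermediate "iayedvaa", final "dvaa".
(Check on "enclavel": → "fodmbwfm" → "bwfm" ✓)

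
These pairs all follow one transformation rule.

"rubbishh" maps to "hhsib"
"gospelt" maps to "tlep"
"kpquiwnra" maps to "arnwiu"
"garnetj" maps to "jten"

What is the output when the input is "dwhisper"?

repsi

Rule — reverse the string, then delete the last 3 characters.
"dwhisper" → "repsihwd" → "repsi".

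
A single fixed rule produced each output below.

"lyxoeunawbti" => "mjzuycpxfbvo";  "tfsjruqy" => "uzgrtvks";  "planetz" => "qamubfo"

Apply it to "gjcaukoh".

The rule is to shift every letter 1 place forward in the alphabet (wrapping around), then take characters alternately from the front and the back (1st, last, 2nd, 2nd-last, ...).
So "gjcaukoh" becomes "hikpdlbv".
(Check on "tfsjruqy": → "ugtksvrz" → "uzgrtvks" ✓)

hikpdlbv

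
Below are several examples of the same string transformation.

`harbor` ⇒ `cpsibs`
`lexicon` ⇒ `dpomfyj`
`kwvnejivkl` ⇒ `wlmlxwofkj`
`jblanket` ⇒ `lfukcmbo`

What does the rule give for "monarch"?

sdinpob

Each output is the input with this applied: move the last 3 characters to the front (rotate right by 3), then shift every letter 1 place forward in the alphabet (wrapping around).
Working it through for "monarch": intermediate "rchmona", final "sdinpob".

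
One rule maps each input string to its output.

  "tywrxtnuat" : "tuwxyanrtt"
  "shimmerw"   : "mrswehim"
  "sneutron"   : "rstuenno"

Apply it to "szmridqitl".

qrstzdiilm

Rule — sort the characters into alphabetical order, then swap the front and back halves of the string.
"szmridqitl" → "diilmqrstz" → "qrstzdiilm".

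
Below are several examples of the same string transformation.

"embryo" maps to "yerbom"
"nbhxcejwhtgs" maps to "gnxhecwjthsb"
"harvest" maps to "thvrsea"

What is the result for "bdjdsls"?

sbdjlsd

The transformation: swap each adjacent pair of characters (1↔2, 3↔4, ...), then swap the first and last characters.
On "bdjdsls": the first step gives "dbdjlss", and the second then gives "sbdjlsd".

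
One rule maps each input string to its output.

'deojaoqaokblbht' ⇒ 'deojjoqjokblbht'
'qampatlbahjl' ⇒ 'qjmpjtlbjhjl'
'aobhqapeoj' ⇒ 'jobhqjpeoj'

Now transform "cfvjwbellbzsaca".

Rule — replace every "a" with "j".
So "cfvjwbellbzsaca" becomes "cfvjwbellbzsjcj".

cfvjwbellbzsjcj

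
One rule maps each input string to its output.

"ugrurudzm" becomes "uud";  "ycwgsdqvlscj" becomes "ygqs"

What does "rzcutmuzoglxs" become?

In each case the input is transformed by: keep one character in every 3, starting at position 1 (positions 1st, 4th, 7th, ...).
On "rzcutmuzoglxs" that produces "ruugs".

ruugs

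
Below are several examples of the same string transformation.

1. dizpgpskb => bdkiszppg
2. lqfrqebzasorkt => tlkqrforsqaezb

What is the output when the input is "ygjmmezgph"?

hypggjzmem

Each output is the input with this applied: take characters alternately from the front and the back (1st, last, 2nd, 2nd-last, ...), then swap each adjacent pair of characters (1↔2, 3↔4, ...).
On "ygjmmezgph": the first step gives "yhgpjgmzme", and the second then gives "hypggjzmem".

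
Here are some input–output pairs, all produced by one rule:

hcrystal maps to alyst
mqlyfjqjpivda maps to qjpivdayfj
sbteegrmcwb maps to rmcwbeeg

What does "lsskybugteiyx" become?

ugteiyxkyb

The rule is to delete the first 3 characters, then move the first 3 characters to the end (rotate left by 3).
"lsskybugteiyx" → "kybugteiyx" → "ugteiyxkyb".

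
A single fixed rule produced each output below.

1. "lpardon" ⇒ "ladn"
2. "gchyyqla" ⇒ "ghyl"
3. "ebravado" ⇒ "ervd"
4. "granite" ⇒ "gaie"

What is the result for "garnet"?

In each case the input is transformed by: keep every other character starting from the first (positions 1st, 3rd, 5th, ...).
"garnet" → "gre".

gre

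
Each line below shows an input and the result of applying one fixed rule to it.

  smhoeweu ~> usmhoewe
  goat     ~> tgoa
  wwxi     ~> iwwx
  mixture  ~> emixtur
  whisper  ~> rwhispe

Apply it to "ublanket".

The pattern: move the last character to the front.
For "ublanket" the result is "tublanke".

tublanke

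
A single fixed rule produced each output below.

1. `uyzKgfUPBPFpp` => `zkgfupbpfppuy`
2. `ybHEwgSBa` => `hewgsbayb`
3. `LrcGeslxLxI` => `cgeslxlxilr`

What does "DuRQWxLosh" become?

The pattern: move the first 2 characters to the end (rotate left by 2), then convert every letter to lowercase.
Starting from "DuRQWxLosh": after the first operation, "RQWxLoshDu"; after the second, "rqwxloshdu".

rqwxloshdu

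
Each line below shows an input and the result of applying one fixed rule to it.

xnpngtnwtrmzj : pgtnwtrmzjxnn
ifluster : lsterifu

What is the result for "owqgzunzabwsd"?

qzunzabwsdowg

Each output is the input with this applied: move the first 3 characters to the end (rotate left by 3), then swap the first and last characters.
Applying that to "owqgzunzabwsd" gives "qzunzabwsdowg".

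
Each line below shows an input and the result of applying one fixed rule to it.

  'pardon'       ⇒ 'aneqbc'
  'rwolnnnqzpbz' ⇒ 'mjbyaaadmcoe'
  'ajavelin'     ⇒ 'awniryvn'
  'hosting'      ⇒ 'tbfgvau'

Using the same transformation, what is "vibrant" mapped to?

gvoenai

Rule — swap the first and last characters, then shift every letter 13 places forward in the alphabet (wrapping around) — i.e. ROT13.
On "vibrant": the first step gives "tibranv", and the second then gives "gvoenai".
(Check on "rwolnnnqzpbz": → "zwolnnnqzpbr" → "mjbyaaadmcoe" ✓)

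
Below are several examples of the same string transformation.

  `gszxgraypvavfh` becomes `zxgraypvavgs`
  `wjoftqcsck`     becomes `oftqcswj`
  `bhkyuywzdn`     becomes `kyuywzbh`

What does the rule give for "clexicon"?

The rule is to delete the last 2 characters, then move the first 2 characters to the end (rotate left by 2).
For "clexicon", step one produces "clexic"; step two turns that into "exiccl".

exiccl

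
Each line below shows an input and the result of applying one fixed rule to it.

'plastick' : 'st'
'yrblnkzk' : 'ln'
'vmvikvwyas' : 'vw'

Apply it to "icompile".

Each output is the input with this applied: move the last 3 characters to the front (rotate right by 3), then keep only the last 2 characters.
Starting from "icompile": after the first operation, "ileicomp"; after the second, "mp".

mp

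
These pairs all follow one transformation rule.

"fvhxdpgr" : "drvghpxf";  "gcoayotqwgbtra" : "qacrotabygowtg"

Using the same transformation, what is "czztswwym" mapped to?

smzyzwtwc

In each case the input is transformed by: take characters alternately from the front and the back (1st, last, 2nd, 2nd-last, ...), then swap the first and last characters.
"czztswwym" → "cmzyzwtws" → "smzyzwtwc".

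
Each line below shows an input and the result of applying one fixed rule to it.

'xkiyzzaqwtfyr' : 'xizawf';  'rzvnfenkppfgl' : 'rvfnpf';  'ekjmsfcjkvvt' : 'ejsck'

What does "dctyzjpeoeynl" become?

The pattern: delete the last 2 characters, then keep every other character starting from the first (positions 1st, 3rd, 5th, ...).
Doing the same to "dctyzjpeoeynl": "dtzpoy".

dtzpoy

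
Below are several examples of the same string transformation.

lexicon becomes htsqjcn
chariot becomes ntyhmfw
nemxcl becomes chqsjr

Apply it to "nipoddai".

ifnsnuti

Rule — shift every letter 5 places forward in the alphabet (wrapping around), then move the last 3 characters to the front (rotate right by 3).
For "nipoddai" the result is "ifnsnuti".
(Check on "lexicon": → "qjcnhts" → "htsqjcn" ✓)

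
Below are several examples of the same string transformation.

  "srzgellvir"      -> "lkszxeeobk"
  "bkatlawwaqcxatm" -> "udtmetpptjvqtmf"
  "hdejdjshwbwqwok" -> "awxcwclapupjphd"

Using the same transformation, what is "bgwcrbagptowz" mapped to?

Rule — shift every letter 7 places backward in the alphabet (wrapping around).
Doing the same to "bgwcrbagptowz": "uzpvkutzimhps".

uzpvkutzimhps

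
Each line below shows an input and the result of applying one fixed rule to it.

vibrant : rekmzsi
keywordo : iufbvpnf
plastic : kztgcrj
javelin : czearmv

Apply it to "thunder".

uvikyle

Each output is the input with this applied: move the last 3 characters to the front (rotate right by 3), then shift every letter 9 places backward in the alphabet (wrapping around).
For "thunder" the result is "uvikyle".
(Check on "vibrant": → "antvibr" → "rekmzsi" ✓)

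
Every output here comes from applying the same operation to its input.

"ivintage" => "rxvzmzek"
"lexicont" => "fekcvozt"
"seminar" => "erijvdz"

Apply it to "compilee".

cvvtfdgz

Each output is the input with this applied: shift every letter 9 places backward in the alphabet (wrapping around), then move the last 3 characters to the front (rotate right by 3).
Working it through for "compilee": intermediate "tfdgzcvv", final "cvvtfdgz".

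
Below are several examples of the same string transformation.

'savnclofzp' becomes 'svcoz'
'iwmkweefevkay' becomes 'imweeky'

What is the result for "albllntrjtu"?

The transformation: keep every other character starting from the first (positions 1st, 3rd, 5th, ...).
"albllntrjtu" → "abltju".

abltju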